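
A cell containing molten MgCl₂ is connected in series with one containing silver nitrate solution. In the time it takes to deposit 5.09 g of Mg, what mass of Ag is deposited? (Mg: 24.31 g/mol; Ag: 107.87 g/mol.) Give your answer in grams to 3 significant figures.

45.2 g

n(Mg) = 5.09 / 24.31 = 0.2094 mol
Mg²⁺ + 2e⁻ → Mg, so n(e⁻) = 2 × 0.2094 = 0.4188 mol
Same current for the same time ⇒ same n(e⁻) = 0.4188 mol in both cells.
Ag⁺ + e⁻ → Ag, so n(Ag) = 0.4188 mol
m(Ag) = 0.4188 × 107.87 = 45.2 g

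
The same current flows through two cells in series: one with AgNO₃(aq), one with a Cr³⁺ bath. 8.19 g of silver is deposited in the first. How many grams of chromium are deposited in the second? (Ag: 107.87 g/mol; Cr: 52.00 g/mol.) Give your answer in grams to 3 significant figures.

1.32 g

n(Ag) = 8.19 / 107.87 = 0.07592 mol
Ag⁺ + e⁻ → Ag, so n(e⁻) = 0.07592 mol
Since the cells are in series, n(e⁻) in the Cr cell is also 0.07592 mol.
Cr³⁺ + 3e⁻ → Cr, so n(Cr) = 0.07592 / 3 = 0.02531 mol
m(Cr) = 0.02531 × 52.00 = 1.32 g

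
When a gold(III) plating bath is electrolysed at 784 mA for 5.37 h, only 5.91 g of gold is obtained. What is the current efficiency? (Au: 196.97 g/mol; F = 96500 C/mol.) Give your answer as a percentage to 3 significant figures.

Q = 0.784 × 19332 = 15160 C
n(e⁻) = 15160 / 96500 = 0.1571 mol
Au³⁺ + 3e⁻ → Au, so theoretical n(Au) = 0.05237 mol → 10.32 g
Efficiency = 5.91 / 10.32 = 0.5727 = 57.3%

57.3%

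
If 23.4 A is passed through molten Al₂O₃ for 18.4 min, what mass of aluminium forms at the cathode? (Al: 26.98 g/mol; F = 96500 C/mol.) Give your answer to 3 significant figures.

Charge passed = 23.4 × 1104 = 25830 C
n(e⁻) = Q/F = 25830/96500 = 0.2677 mol
Al³⁺ + 3e⁻ → Al, so n(Al) = 0.2677 / 3 = 0.08923 mol
m = 0.08923 × 26.98 = 2.41 g

2.41 g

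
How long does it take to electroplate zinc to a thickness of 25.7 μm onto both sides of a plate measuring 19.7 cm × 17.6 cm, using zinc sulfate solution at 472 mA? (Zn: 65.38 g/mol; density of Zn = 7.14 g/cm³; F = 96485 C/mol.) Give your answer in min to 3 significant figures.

1330 min

Plated area = 2 × 19.7 × 17.6 = 693.4 cm²
Volume = 693.4 × 25.7×10⁻⁴ cm = 1.782 cm³
m(Zn) = 1.782 × 7.14 = 12.72 g
n(Zn) = 12.72 / 65.38 = 0.1946 mol; n(e⁻) = 2 × 0.1946 = 0.3892 mol
Q = 0.3892 × 96485 = 37550 C
t = 37550 / 0.472 = 79560 s = 1330 min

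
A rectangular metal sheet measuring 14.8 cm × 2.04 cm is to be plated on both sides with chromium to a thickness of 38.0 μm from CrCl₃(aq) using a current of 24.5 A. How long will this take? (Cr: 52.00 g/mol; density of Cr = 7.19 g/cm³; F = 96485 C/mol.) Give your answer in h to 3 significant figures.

Plated area = 2 × 14.8 × 2.04 = 60.38 cm²
Volume = 60.38 × 38.0×10⁻⁴ cm = 0.2294 cm³
m(Cr) = 0.2294 × 7.19 = 1.649 g
n(Cr) = 1.649 / 52.00 = 0.03171 mol; n(e⁻) = 3 × 0.03171 = 0.09513 mol
Q = 0.09513 × 96485 = 9179 C
t = 9179 / 24.5 = 374.7 s = 0.104 h

0.104 h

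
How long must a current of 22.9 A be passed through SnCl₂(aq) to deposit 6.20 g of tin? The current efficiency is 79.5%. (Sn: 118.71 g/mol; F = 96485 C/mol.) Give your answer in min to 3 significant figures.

n(Sn) = 6.20 / 118.71 = 0.05223 mol
Sn²⁺ + 2e⁻ → Sn, so n(e⁻) = 2 × 0.05223 = 0.1045 mol
Q = 0.1045 × 96485 / 0.795 = 12680 C
t = Q / I = 12680 / 22.9 = 553.7 s = 9.23 min

9.23 min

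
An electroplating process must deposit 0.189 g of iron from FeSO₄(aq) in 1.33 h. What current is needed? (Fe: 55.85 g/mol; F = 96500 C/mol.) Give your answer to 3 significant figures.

0.136 A

n(Fe) = 0.189 / 55.85 = 0.003384 mol
Fe²⁺ + 2e⁻ → Fe, so n(e⁻) = 2 × 0.003384 = 0.006768 mol
Q = 0.006768 × 96500 = 653.1 C
I = Q / t = 653.1 / 4788 s = 0.136 A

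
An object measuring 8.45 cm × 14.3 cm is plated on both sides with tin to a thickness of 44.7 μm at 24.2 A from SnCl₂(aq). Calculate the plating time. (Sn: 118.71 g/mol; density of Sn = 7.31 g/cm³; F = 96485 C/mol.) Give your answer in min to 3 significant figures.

8.84 min

Plated area = 2 × 8.45 × 14.3 = 241.7 cm²
Volume = 241.7 × 44.7×10⁻⁴ cm = 1.080 cm³
m(Sn) = 1.080 × 7.31 = 7.895 g
n(Sn) = 7.895 / 118.71 = 0.06651 mol; n(e⁻) = 2 × 0.06651 = 0.1330 mol
Q = 0.1330 × 96485 = 12830 C
t = 12830 / 24.2 = 530.2 s = 8.84 min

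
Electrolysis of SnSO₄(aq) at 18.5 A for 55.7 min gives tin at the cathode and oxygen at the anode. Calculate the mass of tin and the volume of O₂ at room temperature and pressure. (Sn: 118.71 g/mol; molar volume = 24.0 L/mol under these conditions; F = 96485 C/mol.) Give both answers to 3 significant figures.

Q = 18.5 × 3342 = 61830 C; n(e⁻) = 61830 / 96485 = 0.6408 mol
Cathode: Sn²⁺ + 2e⁻ → Sn → n(Sn) = 0.6408/2 = 0.3204 mol → 38.0 g
Anode: 2H₂O → O₂ + 4H⁺ + 4e⁻ → n(O₂) = 0.6408/4 = 0.1602 mol → 3.84 L

38.0 g Sn; 3.84 L O₂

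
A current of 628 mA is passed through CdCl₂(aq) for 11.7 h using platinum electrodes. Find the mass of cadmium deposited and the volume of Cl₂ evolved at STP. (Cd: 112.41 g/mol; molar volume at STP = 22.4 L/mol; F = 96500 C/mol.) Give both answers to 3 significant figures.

Q = 0.628 × 42120 = 26450 C; n(e⁻) = 26450 / 96500 = 0.2741 mol
Cathode: Cd²⁺ + 2e⁻ → Cd → n(Cd) = 0.2741/2 = 0.1371 mol → 15.4 g
Anode: 2Cl⁻ → Cl₂ + 2e⁻ → n(Cl₂) = 0.2741/2 = 0.1371 mol → 3.07 L

15.4 g Cd; 3.07 L Cl₂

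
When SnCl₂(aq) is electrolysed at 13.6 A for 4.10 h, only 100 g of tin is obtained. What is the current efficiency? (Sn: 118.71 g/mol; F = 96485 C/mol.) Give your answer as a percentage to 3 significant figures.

Q = 13.6 × 14760 = 2.007×10^5 C
n(e⁻) = 2.007×10^5 / 96485 = 2.080 mol
Sn²⁺ + 2e⁻ → Sn, so theoretical n(Sn) = 1.040 mol → 123.5 g
Efficiency = 100 / 123.5 = 0.8097 = 81.0%

81.0%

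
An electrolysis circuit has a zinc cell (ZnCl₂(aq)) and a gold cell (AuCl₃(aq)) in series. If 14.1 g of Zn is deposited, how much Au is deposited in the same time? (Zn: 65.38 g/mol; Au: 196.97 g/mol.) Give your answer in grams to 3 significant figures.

28.3 g

n(Zn) = 14.1 / 65.38 = 0.2157 mol
Zn²⁺ + 2e⁻ → Zn, so n(e⁻) = 2 × 0.2157 = 0.4314 mol
In series, the same 0.4314 mol of electrons flows through the second cell.
Au³⁺ + 3e⁻ → Au, so n(Au) = 0.4314 / 3 = 0.1438 mol
m(Au) = 0.1438 × 196.97 = 28.3 g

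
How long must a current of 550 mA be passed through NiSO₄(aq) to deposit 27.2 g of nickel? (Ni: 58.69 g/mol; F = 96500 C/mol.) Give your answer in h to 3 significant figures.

n(Ni) = 27.2 / 58.69 = 0.4635 mol
Ni²⁺ + 2e⁻ → Ni, so n(e⁻) = 2 × 0.4635 = 0.9270 mol
Q = 0.9270 × 96500 = 89460 C
t = Q / I = 89460 / 0.550 = 1.627×10^5 s = 45.2 h

45.2 h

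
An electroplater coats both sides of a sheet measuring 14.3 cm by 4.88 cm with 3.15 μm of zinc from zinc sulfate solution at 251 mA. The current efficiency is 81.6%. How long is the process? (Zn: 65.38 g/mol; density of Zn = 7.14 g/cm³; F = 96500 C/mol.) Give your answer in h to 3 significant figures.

Plated area = 2 × 14.3 × 4.88 = 139.6 cm²
Volume = 139.6 × 3.15×10⁻⁴ cm = 0.04397 cm³
m(Zn) = 0.04397 × 7.14 = 0.3139 g
n(Zn) = 0.3139 / 65.38 = 0.004801 mol; n(e⁻) = 2 × 0.004801 = 0.009602 mol
Q = 0.009602 × 96500 / 0.816 = 1136 C
t = 1136 / 0.251 = 4526 s = 1.26 h

1.26 h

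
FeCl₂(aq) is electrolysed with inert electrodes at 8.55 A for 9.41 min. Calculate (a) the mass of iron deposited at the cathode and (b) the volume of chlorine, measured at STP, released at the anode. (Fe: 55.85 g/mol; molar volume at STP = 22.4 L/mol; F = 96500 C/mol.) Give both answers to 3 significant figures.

1.40 g Fe; 0.560 L Cl₂

Q = 8.55 × 564.6 = 4827 C; n(e⁻) = 4827 / 96500 = 0.05002 mol
Cathode: Fe²⁺ + 2e⁻ → Fe → n(Fe) = 0.05002/2 = 0.02501 mol → 1.40 g
Anode: 2Cl⁻ → Cl₂ + 2e⁻ → n(Cl₂) = 0.05002/2 = 0.02501 mol → 0.560 L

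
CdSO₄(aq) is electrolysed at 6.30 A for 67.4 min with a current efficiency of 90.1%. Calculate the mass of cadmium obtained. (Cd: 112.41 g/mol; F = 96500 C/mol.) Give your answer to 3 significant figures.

13.4 g

Q = 6.30 × 4044 = 25480 C
n(e⁻) = 25480 / 96500 = 0.2640 mol
Cd²⁺ + 2e⁻ → Cd, so theoretical m(Cd) = 0.1320 × 112.41 = 14.84 g
Actual mass = 90.1% × 14.84 = 13.4 g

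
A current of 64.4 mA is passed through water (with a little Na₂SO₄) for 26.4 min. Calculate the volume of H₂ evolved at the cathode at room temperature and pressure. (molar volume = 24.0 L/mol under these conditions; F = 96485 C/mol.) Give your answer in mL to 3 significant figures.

Q = It = 0.0644 × 1584 = 102.0 C
n(e⁻) = 102.0 / 96485 = 0.001057 mol
2H⁺ + 2e⁻ → H₂, so n(H₂) = 0.001057 / 2 = 5.285×10^-4 mol
V = 5.285×10^-4 × 24.0 = 0.01268 L
= 12.7 mL

12.7 mL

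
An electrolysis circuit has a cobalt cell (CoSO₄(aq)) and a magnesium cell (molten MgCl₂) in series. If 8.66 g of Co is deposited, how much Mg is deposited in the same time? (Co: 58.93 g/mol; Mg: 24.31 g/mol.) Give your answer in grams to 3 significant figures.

n(Co) = 8.66 / 58.93 = 0.1470 mol
Co²⁺ + 2e⁻ → Co, so n(e⁻) = 2 × 0.1470 = 0.2940 mol
The cells are in series, so the same charge (and hence the same n(e⁻) = 0.2940 mol) passes through both.
Mg²⁺ + 2e⁻ → Mg, so n(Mg) = 0.2940 / 2 = 0.1470 mol
m(Mg) = 0.1470 × 24.31 = 3.57 g

3.57 g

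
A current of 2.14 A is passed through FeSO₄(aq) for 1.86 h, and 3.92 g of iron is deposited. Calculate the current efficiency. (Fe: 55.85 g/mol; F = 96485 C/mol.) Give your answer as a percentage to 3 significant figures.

Q = 2.14 × 6696 = 14330 C
n(e⁻) = 14330 / 96485 = 0.1485 mol
Fe²⁺ + 2e⁻ → Fe, so theoretical n(Fe) = 0.07425 mol → 4.147 g
Efficiency = 3.92 / 4.147 = 0.9453 = 94.5%

94.5%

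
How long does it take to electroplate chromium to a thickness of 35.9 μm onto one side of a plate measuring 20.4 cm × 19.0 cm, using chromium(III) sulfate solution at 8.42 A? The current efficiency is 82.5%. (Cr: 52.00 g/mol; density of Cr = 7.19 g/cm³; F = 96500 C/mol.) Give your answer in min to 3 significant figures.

Plated area = 20.4 × 19.0 = 387.6 cm²
Volume = 387.6 × 35.9×10⁻⁴ cm = 1.391 cm³
m(Cr) = 1.391 × 7.19 = 10.00 g
n(Cr) = 10.00 / 52.00 = 0.1923 mol; n(e⁻) = 3 × 0.1923 = 0.5769 mol
Q = 0.5769 × 96500 / 0.825 = 67480 C
t = 67480 / 8.42 = 8014 s = 134 min

134 min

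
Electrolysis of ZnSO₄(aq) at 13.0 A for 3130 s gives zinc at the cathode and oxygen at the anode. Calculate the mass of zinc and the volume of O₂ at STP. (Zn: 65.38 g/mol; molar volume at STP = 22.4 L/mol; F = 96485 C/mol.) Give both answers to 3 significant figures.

13.8 g Zn; 2.36 L O₂

Q = 13.0 × 3130 = 40690 C; n(e⁻) = 40690 / 96485 = 0.4217 mol
Cathode: Zn²⁺ + 2e⁻ → Zn → n(Zn) = 0.4217/2 = 0.2109 mol → 13.8 g
Anode: 2H₂O → O₂ + 4H⁺ + 4e⁻ → n(O₂) = 0.4217/4 = 0.1054 mol → 2.36 L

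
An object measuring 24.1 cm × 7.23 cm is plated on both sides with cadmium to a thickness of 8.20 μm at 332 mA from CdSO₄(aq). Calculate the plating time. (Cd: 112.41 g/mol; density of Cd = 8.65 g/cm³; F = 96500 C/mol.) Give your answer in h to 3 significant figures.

3.55 h

Plated area = 2 × 24.1 × 7.23 = 348.5 cm²
Volume = 348.5 × 8.20×10⁻⁴ cm = 0.2858 cm³
m(Cd) = 0.2858 × 8.65 = 2.472 g
n(Cd) = 2.472 / 112.41 = 0.02199 mol; n(e⁻) = 2 × 0.02199 = 0.04398 mol
Q = 0.04398 × 96500 = 4244 C
t = 4244 / 0.332 = 12780 s = 3.55 h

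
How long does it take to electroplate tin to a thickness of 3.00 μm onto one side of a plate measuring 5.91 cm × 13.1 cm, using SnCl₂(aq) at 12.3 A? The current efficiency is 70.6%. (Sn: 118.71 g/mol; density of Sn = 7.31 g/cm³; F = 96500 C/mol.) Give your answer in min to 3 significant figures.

Plated area = 5.91 × 13.1 = 77.42 cm²
Volume = 77.42 × 3.00×10⁻⁴ cm = 0.02323 cm³
m(Sn) = 0.02323 × 7.31 = 0.1698 g
n(Sn) = 0.1698 / 118.71 = 0.001430 mol; n(e⁻) = 2 × 0.001430 = 0.002860 mol
Q = 0.002860 × 96500 / 0.706 = 390.9 C
t = 390.9 / 12.3 = 31.78 s = 0.530 min

0.530 min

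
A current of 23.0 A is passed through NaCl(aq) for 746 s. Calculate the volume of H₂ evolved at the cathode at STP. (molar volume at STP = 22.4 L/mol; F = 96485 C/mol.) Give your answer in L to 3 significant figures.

Q = It = 23.0 × 746 = 17160 C
n(e⁻) = 17160 / 96485 = 0.1779 mol
2H⁺ + 2e⁻ → H₂, so n(H₂) = 0.1779 / 2 = 0.08895 mol
V = 0.08895 × 22.4 = 1.992 L

1.99 L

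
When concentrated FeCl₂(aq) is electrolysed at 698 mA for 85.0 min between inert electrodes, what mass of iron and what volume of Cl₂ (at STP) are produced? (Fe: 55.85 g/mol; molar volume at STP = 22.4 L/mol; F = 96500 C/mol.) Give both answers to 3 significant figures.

1.03 g Fe; 0.413 L Cl₂

Q = 0.698 × 5100 = 3560 C; n(e⁻) = 3560 / 96500 = 0.03689 mol
Cathode: Fe²⁺ + 2e⁻ → Fe → n(Fe) = 0.03689/2 = 0.01845 mol → 1.03 g
Anode: 2Cl⁻ → Cl₂ + 2e⁻ → n(Cl₂) = 0.03689/2 = 0.01845 mol → 0.413 L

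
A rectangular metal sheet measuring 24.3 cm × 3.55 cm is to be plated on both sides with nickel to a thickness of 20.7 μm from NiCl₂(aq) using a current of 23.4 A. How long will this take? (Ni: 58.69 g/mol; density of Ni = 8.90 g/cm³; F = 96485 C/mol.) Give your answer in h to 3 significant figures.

0.124 h

Plated area = 2 × 24.3 × 3.55 = 172.5 cm²
Volume = 172.5 × 20.7×10⁻⁴ cm = 0.3571 cm³
m(Ni) = 0.3571 × 8.90 = 3.178 g
n(Ni) = 3.178 / 58.69 = 0.05415 mol; n(e⁻) = 2 × 0.05415 = 0.1083 mol
Q = 0.1083 × 96485 = 10450 C
t = 10450 / 23.4 = 446.6 s = 0.124 h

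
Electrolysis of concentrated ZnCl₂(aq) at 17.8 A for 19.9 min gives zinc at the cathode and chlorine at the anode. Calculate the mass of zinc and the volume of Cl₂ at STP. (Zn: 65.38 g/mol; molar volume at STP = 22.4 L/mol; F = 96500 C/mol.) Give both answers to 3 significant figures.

Q = 17.8 × 1194 = 21250 C; n(e⁻) = 21250 / 96500 = 0.2202 mol
Cathode: Zn²⁺ + 2e⁻ → Zn → n(Zn) = 0.2202/2 = 0.1101 mol → 7.20 g
Anode: 2Cl⁻ → Cl₂ + 2e⁻ → n(Cl₂) = 0.2202/2 = 0.1101 mol → 2.47 L

7.20 g Zn; 2.47 L Cl₂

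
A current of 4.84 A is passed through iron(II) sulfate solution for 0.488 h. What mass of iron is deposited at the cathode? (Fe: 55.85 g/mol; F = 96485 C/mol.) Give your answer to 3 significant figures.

Charge passed = 4.84 × 1756.8 = 8503 C
n(e⁻) = 8503 / 96485 = 0.08813 mol
Fe²⁺ + 2e⁻ → Fe, so n(Fe) = 0.08813 / 2 = 0.04407 mol
m = 0.04407 × 55.85 = 2.46 g

2.46 g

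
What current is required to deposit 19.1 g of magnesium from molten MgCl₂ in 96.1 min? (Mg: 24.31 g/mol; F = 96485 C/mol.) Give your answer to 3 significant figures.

n(Mg) = 19.1 / 24.31 = 0.7857 mol
Mg²⁺ + 2e⁻ → Mg, so n(e⁻) = 2 × 0.7857 = 1.571 mol
Q = 1.571 × 96485 = 1.516×10^5 C
I = Q / t = 1.516×10^5 / 5766 s = 26.3 A

26.3 A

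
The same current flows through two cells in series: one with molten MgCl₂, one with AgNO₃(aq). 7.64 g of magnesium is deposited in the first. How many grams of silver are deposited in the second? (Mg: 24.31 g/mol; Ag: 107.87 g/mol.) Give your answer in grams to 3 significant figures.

67.8 g

n(Mg) = 7.64 / 24.31 = 0.3143 mol
Mg²⁺ + 2e⁻ → Mg, so n(e⁻) = 2 × 0.3143 = 0.6286 mol
The cells are in series, so the same charge (and hence the same n(e⁻) = 0.6286 mol) passes through both.
Ag⁺ + e⁻ → Ag, so n(Ag) = 0.6286 mol
m(Ag) = 0.6286 × 107.87 = 67.8 g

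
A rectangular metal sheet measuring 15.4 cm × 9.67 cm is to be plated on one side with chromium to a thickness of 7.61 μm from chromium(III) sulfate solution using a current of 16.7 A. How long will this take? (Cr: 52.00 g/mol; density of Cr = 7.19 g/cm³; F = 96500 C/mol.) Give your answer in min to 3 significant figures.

4.53 min

Plated area = 15.4 × 9.67 = 148.9 cm²
Volume = 148.9 × 7.61×10⁻⁴ cm = 0.1133 cm³
m(Cr) = 0.1133 × 7.19 = 0.8146 g
n(Cr) = 0.8146 / 52.00 = 0.01567 mol; n(e⁻) = 3 × 0.01567 = 0.04701 mol
Q = 0.04701 × 96500 = 4536 C
t = 4536 / 16.7 = 271.6 s = 4.53 min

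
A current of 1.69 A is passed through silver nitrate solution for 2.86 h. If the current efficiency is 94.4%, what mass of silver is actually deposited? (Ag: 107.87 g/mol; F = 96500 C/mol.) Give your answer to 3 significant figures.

18.4 g

Q = 1.69 × 10296 = 17400 C
n(e⁻) = 17400 / 96500 = 0.1803 mol
Ag⁺ + e⁻ → Ag, so theoretical m(Ag) = 0.1803 × 107.87 = 19.45 g
Actual mass = 94.4% × 19.45 = 18.4 g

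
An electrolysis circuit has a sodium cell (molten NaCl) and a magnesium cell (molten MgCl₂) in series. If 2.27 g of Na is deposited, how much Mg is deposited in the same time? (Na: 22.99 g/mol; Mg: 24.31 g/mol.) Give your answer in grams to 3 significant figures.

n(Na) = 2.27 / 22.99 = 0.09874 mol
Na⁺ + e⁻ → Na, so n(e⁻) = 0.09874 mol
Since the cells are in series, n(e⁻) in the Mg cell is also 0.09874 mol.
Mg²⁺ + 2e⁻ → Mg, so n(Mg) = 0.09874 / 2 = 0.04937 mol
m(Mg) = 0.04937 × 24.31 = 1.20 g

1.20 g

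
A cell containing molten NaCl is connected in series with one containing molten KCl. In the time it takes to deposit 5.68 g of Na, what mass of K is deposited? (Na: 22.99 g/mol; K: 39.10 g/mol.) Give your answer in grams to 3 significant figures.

n(Na) = 5.68 / 22.99 = 0.2471 mol
Na⁺ + e⁻ → Na, so n(e⁻) = 0.2471 mol
The cells are in series, so the same charge (and hence the same n(e⁻) = 0.2471 mol) passes through both.
K⁺ + e⁻ → K, so n(K) = 0.2471 mol
m(K) = 0.2471 × 39.10 = 9.66 g

9.66 g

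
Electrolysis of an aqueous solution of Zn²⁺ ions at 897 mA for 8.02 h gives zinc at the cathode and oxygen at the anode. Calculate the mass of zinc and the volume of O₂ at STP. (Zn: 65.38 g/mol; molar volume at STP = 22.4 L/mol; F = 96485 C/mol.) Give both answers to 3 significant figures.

Q = 0.897 × 28872 = 25900 C; n(e⁻) = 25900 / 96485 = 0.2684 mol
Cathode: Zn²⁺ + 2e⁻ → Zn → n(Zn) = 0.2684/2 = 0.1342 mol → 8.77 g
Anode: 2H₂O → O₂ + 4H⁺ + 4e⁻ → n(O₂) = 0.2684/4 = 0.06710 mol → 1.50 L

8.77 g Zn; 1.50 L O₂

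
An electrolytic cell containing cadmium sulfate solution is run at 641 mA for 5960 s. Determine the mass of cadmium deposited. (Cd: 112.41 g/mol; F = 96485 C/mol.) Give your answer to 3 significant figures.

2.23 g

Charge passed = 0.641 × 5960 = 3820 C
n(e⁻) = Q/F = 3820/96485 = 0.03959 mol
Cd²⁺ + 2e⁻ → Cd, so n(Cd) = 0.03959 / 2 = 0.01980 mol
m = 0.01980 × 112.41 = 2.23 g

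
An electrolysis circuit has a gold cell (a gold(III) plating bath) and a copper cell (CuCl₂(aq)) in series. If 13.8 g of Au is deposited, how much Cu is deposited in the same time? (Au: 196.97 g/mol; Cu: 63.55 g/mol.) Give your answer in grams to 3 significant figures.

n(Au) = 13.8 / 196.97 = 0.07006 mol
Au³⁺ + 3e⁻ → Au, so n(e⁻) = 3 × 0.07006 = 0.2102 mol
The cells are in series, so the same charge (and hence the same n(e⁻) = 0.2102 mol) passes through both.
Cu²⁺ + 2e⁻ → Cu, so n(Cu) = 0.2102 / 2 = 0.1051 mol
m(Cu) = 0.1051 × 63.55 = 6.68 g

6.68 g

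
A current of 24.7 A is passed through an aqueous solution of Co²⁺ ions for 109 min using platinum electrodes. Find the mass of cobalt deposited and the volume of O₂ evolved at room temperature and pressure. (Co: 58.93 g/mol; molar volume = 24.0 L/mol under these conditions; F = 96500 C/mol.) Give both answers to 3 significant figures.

Q = 24.7 × 6540 = 1.615×10^5 C; n(e⁻) = 1.615×10^5 / 96500 = 1.674 mol
Cathode: Co²⁺ + 2e⁻ → Co → n(Co) = 1.674/2 = 0.8370 mol → 49.3 g
Anode: 2H₂O → O₂ + 4H⁺ + 4e⁻ → n(O₂) = 1.674/4 = 0.4185 mol → 10.0 L

49.3 g Co; 10.0 L O₂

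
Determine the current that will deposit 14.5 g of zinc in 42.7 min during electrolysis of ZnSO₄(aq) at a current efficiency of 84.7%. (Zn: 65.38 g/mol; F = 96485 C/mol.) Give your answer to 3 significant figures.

19.7 A

n(Zn) = 14.5 / 65.38 = 0.2218 mol
Zn²⁺ + 2e⁻ → Zn, so n(e⁻) = 2 × 0.2218 = 0.4436 mol
Q = 0.4436 × 96485 / 0.847 = 50530 C
I = Q / t = 50530 / 2562 s = 19.7 A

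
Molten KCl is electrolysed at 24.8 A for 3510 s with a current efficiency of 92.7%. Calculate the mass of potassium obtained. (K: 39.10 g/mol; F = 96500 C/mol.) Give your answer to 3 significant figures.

Q = 24.8 × 3510 = 87050 C
n(e⁻) = 87050 / 96500 = 0.9021 mol
K⁺ + e⁻ → K, so theoretical m(K) = 0.9021 × 39.10 = 35.27 g
Actual mass = 92.7% × 35.27 = 32.7 g

32.7 g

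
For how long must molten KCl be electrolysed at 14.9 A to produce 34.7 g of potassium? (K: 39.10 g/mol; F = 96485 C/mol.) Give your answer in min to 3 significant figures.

n(K) = 34.7 / 39.10 = 0.8875 mol
K⁺ + e⁻ → K, so n(e⁻) = 0.8875 mol
Q = 0.8875 × 96485 = 85630 C
t = Q / I = 85630 / 14.9 = 5747 s = 95.8 min

95.8 min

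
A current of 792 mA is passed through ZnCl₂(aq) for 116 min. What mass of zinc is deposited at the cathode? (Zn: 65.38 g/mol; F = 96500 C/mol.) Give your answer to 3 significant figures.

Q = 0.792 A × 6960 s = 5512 C
Moles of electrons = 5512 / 96500 = 0.05712 mol
Zn²⁺ + 2e⁻ → Zn, so n(Zn) = 0.05712 / 2 = 0.02856 mol
m = 0.02856 × 65.38 = 1.87 g

1.87 g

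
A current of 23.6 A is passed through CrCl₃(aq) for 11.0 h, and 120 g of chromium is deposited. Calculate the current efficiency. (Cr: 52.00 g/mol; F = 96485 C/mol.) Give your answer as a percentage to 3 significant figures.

71.5%

Q = 23.6 × 39600 = 9.346×10^5 C
n(e⁻) = 9.346×10^5 / 96485 = 9.686 mol
Cr³⁺ + 3e⁻ → Cr, so theoretical n(Cr) = 3.229 mol → 167.9 g
Efficiency = 120 / 167.9 = 0.7147 = 71.5%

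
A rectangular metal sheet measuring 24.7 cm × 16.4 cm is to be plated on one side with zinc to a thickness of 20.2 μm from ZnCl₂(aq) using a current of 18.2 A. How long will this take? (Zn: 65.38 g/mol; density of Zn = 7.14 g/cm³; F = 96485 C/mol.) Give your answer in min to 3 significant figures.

15.8 min

Plated area = 24.7 × 16.4 = 405.1 cm²
Volume = 405.1 × 20.2×10⁻⁴ cm = 0.8183 cm³
m(Zn) = 0.8183 × 7.14 = 5.843 g
n(Zn) = 5.843 / 65.38 = 0.08937 mol; n(e⁻) = 2 × 0.08937 = 0.1787 mol
Q = 0.1787 × 96485 = 17240 C
t = 17240 / 18.2 = 947.3 s = 15.8 min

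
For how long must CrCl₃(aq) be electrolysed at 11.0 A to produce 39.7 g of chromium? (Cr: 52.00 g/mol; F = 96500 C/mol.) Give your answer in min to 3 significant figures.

335 min

n(Cr) = 39.7 / 52.00 = 0.7635 mol
Cr³⁺ + 3e⁻ → Cr, so n(e⁻) = 3 × 0.7635 = 2.291 mol
Q = 2.291 × 96500 = 2.211×10^5 C
t = Q / I = 2.211×10^5 / 11.0 = 20100 s = 335 min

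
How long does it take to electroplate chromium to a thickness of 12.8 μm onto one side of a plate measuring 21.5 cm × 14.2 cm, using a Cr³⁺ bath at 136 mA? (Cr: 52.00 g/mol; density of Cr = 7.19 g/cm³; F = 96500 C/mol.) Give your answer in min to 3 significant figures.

1920 min

Plated area = 21.5 × 14.2 = 305.3 cm²
Volume = 305.3 × 12.8×10⁻⁴ cm = 0.3908 cm³
m(Cr) = 0.3908 × 7.19 = 2.810 g
n(Cr) = 2.810 / 52.00 = 0.05404 mol; n(e⁻) = 3 × 0.05404 = 0.1621 mol
Q = 0.1621 × 96500 = 15640 C
t = 15640 / 0.136 = 1.150×10^5 s = 1920 min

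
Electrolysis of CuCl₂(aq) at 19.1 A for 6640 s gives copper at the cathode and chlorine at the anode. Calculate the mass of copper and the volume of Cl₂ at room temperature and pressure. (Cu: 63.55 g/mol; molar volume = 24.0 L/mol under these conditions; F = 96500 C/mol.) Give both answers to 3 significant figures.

41.8 g Cu; 15.8 L Cl₂

Q = 19.1 × 6640 = 1.268×10^5 C; n(e⁻) = 1.268×10^5 / 96500 = 1.314 mol
Cathode: Cu²⁺ + 2e⁻ → Cu → n(Cu) = 1.314/2 = 0.6570 mol → 41.8 g
Anode: 2Cl⁻ → Cl₂ + 2e⁻ → n(Cl₂) = 1.314/2 = 0.6570 mol → 15.8 L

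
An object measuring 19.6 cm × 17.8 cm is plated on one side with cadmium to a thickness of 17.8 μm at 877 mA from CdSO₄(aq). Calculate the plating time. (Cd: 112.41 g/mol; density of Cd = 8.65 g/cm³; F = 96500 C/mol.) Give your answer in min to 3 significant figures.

Plated area = 19.6 × 17.8 = 348.9 cm²
Volume = 348.9 × 17.8×10⁻⁴ cm = 0.6210 cm³
m(Cd) = 0.6210 × 8.65 = 5.372 g
n(Cd) = 5.372 / 112.41 = 0.04779 mol; n(e⁻) = 2 × 0.04779 = 0.09558 mol
Q = 0.09558 × 96500 = 9223 C
t = 9223 / 0.877 = 10520 s = 175 min

175 min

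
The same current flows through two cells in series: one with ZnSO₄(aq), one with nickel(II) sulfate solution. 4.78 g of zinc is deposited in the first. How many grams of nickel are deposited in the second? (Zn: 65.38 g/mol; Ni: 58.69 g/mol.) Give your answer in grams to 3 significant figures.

n(Zn) = 4.78 / 65.38 = 0.07311 mol
Zn²⁺ + 2e⁻ → Zn, so n(e⁻) = 2 × 0.07311 = 0.1462 mol
The cells are in series, so the same charge (and hence the same n(e⁻) = 0.1462 mol) passes through both.
Ni²⁺ + 2e⁻ → Ni, so n(Ni) = 0.1462 / 2 = 0.07310 mol
m(Ni) = 0.07310 × 58.69 = 4.29 g

4.29 g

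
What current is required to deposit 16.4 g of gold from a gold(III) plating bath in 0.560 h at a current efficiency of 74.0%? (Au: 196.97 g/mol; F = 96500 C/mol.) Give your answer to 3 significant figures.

n(Au) = 16.4 / 196.97 = 0.08326 mol
Au³⁺ + 3e⁻ → Au, so n(e⁻) = 3 × 0.08326 = 0.2498 mol
Q = 0.2498 × 96500 / 0.740 = 32580 C
I = Q / t = 32580 / 2016 s = 16.2 A

16.2 A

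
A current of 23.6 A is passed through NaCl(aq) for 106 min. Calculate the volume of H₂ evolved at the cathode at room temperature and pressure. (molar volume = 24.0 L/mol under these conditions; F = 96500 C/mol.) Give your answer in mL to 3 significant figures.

Q = 23.6 A × 6360 s = 1.501×10^5 C
n(e⁻) = 1.501×10^5 / 96500 = 1.555 mol
2H⁺ + 2e⁻ → H₂, so n(H₂) = 1.555 / 2 = 0.7775 mol
V = 0.7775 × 24.0 = 18.66 L
= 18700 mL

18700 mL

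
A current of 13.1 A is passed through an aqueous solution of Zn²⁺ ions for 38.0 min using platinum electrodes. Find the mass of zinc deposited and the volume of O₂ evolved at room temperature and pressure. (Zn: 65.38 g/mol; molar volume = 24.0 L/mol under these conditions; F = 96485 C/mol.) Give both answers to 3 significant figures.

10.1 g Zn; 1.86 L O₂

Q = 13.1 × 2280 = 29870 C; n(e⁻) = 29870 / 96485 = 0.3096 mol
Cathode: Zn²⁺ + 2e⁻ → Zn → n(Zn) = 0.3096/2 = 0.1548 mol → 10.1 g
Anode: 2H₂O → O₂ + 4H⁺ + 4e⁻ → n(O₂) = 0.3096/4 = 0.07740 mol → 1.86 L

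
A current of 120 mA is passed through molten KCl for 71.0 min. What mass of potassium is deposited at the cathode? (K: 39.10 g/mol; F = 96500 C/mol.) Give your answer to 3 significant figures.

0.207 g

Q = 0.120 A × 4260 s = 511.2 C
n(e⁻) = Q/F = 511.2/96500 = 0.005297 mol
K⁺ + e⁻ → K, so n(K) = 0.005297 mol
m = 0.005297 × 39.10 = 0.207 g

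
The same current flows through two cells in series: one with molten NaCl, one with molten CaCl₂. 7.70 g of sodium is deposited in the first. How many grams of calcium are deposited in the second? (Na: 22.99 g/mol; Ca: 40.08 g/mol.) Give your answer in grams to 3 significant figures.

n(Na) = 7.70 / 22.99 = 0.3349 mol
Na⁺ + e⁻ → Na, so n(e⁻) = 0.3349 mol
Since the cells are in series, n(e⁻) in the Ca cell is also 0.3349 mol.
Ca²⁺ + 2e⁻ → Ca, so n(Ca) = 0.3349 / 2 = 0.1675 mol
m(Ca) = 0.1675 × 40.08 = 6.71 g

6.71 g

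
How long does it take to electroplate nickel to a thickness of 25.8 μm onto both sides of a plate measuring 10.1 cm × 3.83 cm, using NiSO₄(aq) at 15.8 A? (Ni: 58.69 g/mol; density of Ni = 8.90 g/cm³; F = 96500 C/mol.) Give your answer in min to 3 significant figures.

Plated area = 2 × 10.1 × 3.83 = 77.37 cm²
Volume = 77.37 × 25.8×10⁻⁴ cm = 0.1996 cm³
m(Ni) = 0.1996 × 8.90 = 1.776 g
n(Ni) = 1.776 / 58.69 = 0.03026 mol; n(e⁻) = 2 × 0.03026 = 0.06052 mol
Q = 0.06052 × 96500 = 5840 C
t = 5840 / 15.8 = 369.6 s = 6.16 min

6.16 min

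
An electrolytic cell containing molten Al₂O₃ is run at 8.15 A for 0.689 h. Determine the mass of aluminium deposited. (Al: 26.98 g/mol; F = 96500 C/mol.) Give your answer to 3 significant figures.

Q = 8.15 A × 2480.4 s = 20220 C
n(e⁻) = 20220 / 96500 = 0.2095 mol
Al³⁺ + 3e⁻ → Al, so n(Al) = 0.2095 / 3 = 0.06983 mol
m = 0.06983 × 26.98 = 1.88 g

1.88 g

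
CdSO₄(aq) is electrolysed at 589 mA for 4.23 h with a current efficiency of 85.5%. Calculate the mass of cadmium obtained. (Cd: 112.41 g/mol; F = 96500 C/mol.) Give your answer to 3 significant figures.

Q = 0.589 × 15228 = 8969 C
n(e⁻) = 8969 / 96500 = 0.09294 mol
Cd²⁺ + 2e⁻ → Cd, so theoretical m(Cd) = 0.04647 × 112.41 = 5.224 g
Actual mass = 85.5% × 5.224 = 4.47 g

4.47 g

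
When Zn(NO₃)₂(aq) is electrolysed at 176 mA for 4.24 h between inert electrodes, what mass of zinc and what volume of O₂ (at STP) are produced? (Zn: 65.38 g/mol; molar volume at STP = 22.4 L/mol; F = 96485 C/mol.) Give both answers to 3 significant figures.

Q = 0.176 × 15264 = 2686 C; n(e⁻) = 2686 / 96485 = 0.02784 mol
Cathode: Zn²⁺ + 2e⁻ → Zn → n(Zn) = 0.02784/2 = 0.01392 mol → 0.910 g
Anode: 2H₂O → O₂ + 4H⁺ + 4e⁻ → n(O₂) = 0.02784/4 = 0.006960 mol → 0.156 L

0.910 g Zn; 0.156 L O₂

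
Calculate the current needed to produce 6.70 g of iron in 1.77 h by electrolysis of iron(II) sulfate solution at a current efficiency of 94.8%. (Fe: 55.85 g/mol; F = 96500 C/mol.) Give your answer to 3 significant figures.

3.83 A

n(Fe) = 6.70 / 55.85 = 0.1200 mol
Fe²⁺ + 2e⁻ → Fe, so n(e⁻) = 2 × 0.1200 = 0.2400 mol
Q = 0.2400 × 96500 / 0.948 = 24430 C
I = Q / t = 24430 / 6372 s = 3.83 A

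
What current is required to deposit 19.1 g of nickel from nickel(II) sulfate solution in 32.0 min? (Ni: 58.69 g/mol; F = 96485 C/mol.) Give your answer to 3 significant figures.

n(Ni) = 19.1 / 58.69 = 0.3254 mol
Ni²⁺ + 2e⁻ → Ni, so n(e⁻) = 2 × 0.3254 = 0.6508 mol
Q = 0.6508 × 96485 = 62790 C
I = Q / t = 62790 / 1920 s = 32.7 A

32.7 A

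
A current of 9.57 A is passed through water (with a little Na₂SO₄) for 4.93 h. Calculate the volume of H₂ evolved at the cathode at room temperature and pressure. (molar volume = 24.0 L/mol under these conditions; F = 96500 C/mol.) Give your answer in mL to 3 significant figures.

Q = It = 9.57 × 17748 = 1.698×10^5 C
Moles of electrons = 1.698×10^5 / 96500 = 1.760 mol
2H⁺ + 2e⁻ → H₂, so n(H₂) = 1.760 / 2 = 0.8800 mol
V = 0.8800 × 24.0 = 21.12 L
= 21100 mL

21100 mL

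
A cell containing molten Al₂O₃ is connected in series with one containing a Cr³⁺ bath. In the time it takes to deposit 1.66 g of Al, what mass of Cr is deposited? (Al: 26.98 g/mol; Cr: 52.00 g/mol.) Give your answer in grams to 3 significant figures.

n(Al) = 1.66 / 26.98 = 0.06153 mol
Al³⁺ + 3e⁻ → Al, so n(e⁻) = 3 × 0.06153 = 0.1846 mol
Same current for the same time ⇒ same n(e⁻) = 0.1846 mol in both cells.
Cr³⁺ + 3e⁻ → Cr, so n(Cr) = 0.1846 / 3 = 0.06153 mol
m(Cr) = 0.06153 × 52.00 = 3.20 g

3.20 g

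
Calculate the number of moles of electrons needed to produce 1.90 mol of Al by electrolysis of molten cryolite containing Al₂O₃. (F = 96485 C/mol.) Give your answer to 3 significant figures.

5.70 mol

Al³⁺ + 3e⁻ → Al, so n(e⁻) = 3 × 1.90 = 5.700 mol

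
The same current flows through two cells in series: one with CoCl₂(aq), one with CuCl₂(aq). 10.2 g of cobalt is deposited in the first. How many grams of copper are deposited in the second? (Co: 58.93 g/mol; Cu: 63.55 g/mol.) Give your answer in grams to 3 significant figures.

11.0 g

n(Co) = 10.2 / 58.93 = 0.1731 mol
Co²⁺ + 2e⁻ → Co, so n(e⁻) = 2 × 0.1731 = 0.3462 mol
Same current for the same time ⇒ same n(e⁻) = 0.3462 mol in both cells.
Cu²⁺ + 2e⁻ → Cu, so n(Cu) = 0.3462 / 2 = 0.1731 mol
m(Cu) = 0.1731 × 63.55 = 11.0 g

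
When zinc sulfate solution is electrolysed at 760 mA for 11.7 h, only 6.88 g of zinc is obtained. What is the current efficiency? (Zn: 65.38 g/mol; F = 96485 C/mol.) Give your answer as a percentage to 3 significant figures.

63.4%

Q = 0.760 × 42120 = 32010 C
n(e⁻) = 32010 / 96485 = 0.3318 mol
Zn²⁺ + 2e⁻ → Zn, so theoretical n(Zn) = 0.1659 mol → 10.85 g
Efficiency = 6.88 / 10.85 = 0.6341 = 63.4%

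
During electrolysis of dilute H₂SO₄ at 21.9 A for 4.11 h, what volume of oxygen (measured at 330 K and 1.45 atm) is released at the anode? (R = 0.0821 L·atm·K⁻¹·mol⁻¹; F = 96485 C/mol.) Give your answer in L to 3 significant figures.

15.7 L

Q = It = 21.9 × 14796 = 3.240×10^5 C
n(e⁻) = 3.240×10^5 / 96485 = 3.358 mol
2H₂O → O₂ + 4H⁺ + 4e⁻, so n(O₂) = 3.358 / 4 = 0.8395 mol
V = nRT/P = 0.8395 × 0.0821 × 330 / 1.45 = 15.69 L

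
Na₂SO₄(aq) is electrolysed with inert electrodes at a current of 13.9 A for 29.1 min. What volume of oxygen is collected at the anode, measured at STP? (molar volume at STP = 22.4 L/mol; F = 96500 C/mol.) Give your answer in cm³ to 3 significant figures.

Charge passed = 13.9 × 1746 = 24270 C
n(e⁻) = 24270 / 96500 = 0.2515 mol
2H₂O → O₂ + 4H⁺ + 4e⁻, so n(O₂) = 0.2515 / 4 = 0.06288 mol
V = 0.06288 × 22.4 = 1.409 L
= 1410 cm³

1410 cm³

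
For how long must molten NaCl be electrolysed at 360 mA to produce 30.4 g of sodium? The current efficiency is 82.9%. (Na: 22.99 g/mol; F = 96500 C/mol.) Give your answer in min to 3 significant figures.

7130 min

n(Na) = 30.4 / 22.99 = 1.322 mol
Na⁺ + e⁻ → Na, so n(e⁻) = 1.322 mol
Q = 1.322 × 96500 / 0.829 = 1.539×10^5 C
t = Q / I = 1.539×10^5 / 0.360 = 4.275×10^5 s = 7130 min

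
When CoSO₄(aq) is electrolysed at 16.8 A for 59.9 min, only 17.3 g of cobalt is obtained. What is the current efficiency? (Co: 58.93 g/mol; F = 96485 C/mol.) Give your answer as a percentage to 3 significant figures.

Q = 16.8 × 3594 = 60380 C
n(e⁻) = 60380 / 96485 = 0.6258 mol
Co²⁺ + 2e⁻ → Co, so theoretical n(Co) = 0.3129 mol → 18.44 g
Efficiency = 17.3 / 18.44 = 0.9382 = 93.8%

93.8%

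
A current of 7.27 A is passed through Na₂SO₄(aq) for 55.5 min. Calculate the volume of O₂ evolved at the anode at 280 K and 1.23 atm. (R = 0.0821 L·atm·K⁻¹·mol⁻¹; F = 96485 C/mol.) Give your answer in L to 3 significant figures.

1.17 L

Q = 7.27 A × 3330 s = 24210 C
n(e⁻) = Q/F = 24210/96485 = 0.2509 mol
2H₂O → O₂ + 4H⁺ + 4e⁻, so n(O₂) = 0.2509 / 4 = 0.06273 mol
V = nRT/P = 0.06273 × 0.0821 × 280 / 1.23 = 1.172 L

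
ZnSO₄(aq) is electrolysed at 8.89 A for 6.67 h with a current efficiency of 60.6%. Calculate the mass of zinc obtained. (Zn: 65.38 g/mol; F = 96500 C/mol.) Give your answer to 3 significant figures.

Q = 8.89 × 24012 = 2.135×10^5 C
n(e⁻) = 2.135×10^5 / 96500 = 2.212 mol
Zn²⁺ + 2e⁻ → Zn, so theoretical m(Zn) = 1.106 × 65.38 = 72.31 g
Actual mass = 60.6% × 72.31 = 43.8 g

43.8 g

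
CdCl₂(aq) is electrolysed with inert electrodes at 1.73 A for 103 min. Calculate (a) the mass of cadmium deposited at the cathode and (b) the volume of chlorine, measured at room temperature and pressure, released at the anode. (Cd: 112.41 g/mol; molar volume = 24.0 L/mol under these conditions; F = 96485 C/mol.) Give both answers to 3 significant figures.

Q = 1.73 × 6180 = 10690 C; n(e⁻) = 10690 / 96485 = 0.1108 mol
Cathode: Cd²⁺ + 2e⁻ → Cd → n(Cd) = 0.1108/2 = 0.05540 mol → 6.23 g
Anode: 2Cl⁻ → Cl₂ + 2e⁻ → n(Cl₂) = 0.1108/2 = 0.05540 mol → 1.33 L

6.23 g Cd; 1.33 L Cl₂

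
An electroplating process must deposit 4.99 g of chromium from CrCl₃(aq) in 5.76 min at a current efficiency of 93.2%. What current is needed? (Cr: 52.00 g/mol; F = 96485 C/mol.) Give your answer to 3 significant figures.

n(Cr) = 4.99 / 52.00 = 0.09596 mol
Cr³⁺ + 3e⁻ → Cr, so n(e⁻) = 3 × 0.09596 = 0.2879 mol
Q = 0.2879 × 96485 / 0.932 = 29800 C
I = Q / t = 29800 / 345.6 s = 86.2 A

86.2 A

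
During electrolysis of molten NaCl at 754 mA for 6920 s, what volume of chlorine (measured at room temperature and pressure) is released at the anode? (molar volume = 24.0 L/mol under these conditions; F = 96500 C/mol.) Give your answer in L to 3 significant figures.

Charge passed = 0.754 × 6920 = 5218 C
n(e⁻) = 5218 / 96500 = 0.05407 mol
2Cl⁻ → Cl₂ + 2e⁻, so n(Cl₂) = 0.05407 / 2 = 0.02704 mol
V = 0.02704 × 24.0 = 0.6490 L

0.649 L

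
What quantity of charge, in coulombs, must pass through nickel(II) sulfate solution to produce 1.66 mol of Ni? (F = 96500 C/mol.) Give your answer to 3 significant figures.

Ni²⁺ + 2e⁻ → Ni, so n(e⁻) = 2 × 1.66 = 3.320 mol
Q = 3.320 × 96500 = 3.204×10^5 C

3.20×10^5 C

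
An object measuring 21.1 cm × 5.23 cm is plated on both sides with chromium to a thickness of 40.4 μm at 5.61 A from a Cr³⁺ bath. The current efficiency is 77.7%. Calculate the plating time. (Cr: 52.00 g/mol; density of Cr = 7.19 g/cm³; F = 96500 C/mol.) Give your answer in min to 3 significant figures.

136 min

Plated area = 2 × 21.1 × 5.23 = 220.7 cm²
Volume = 220.7 × 40.4×10⁻⁴ cm = 0.8916 cm³
m(Cr) = 0.8916 × 7.19 = 6.411 g
n(Cr) = 6.411 / 52.00 = 0.1233 mol; n(e⁻) = 3 × 0.1233 = 0.3699 mol
Q = 0.3699 × 96500 / 0.777 = 45940 C
t = 45940 / 5.61 = 8189 s = 136 min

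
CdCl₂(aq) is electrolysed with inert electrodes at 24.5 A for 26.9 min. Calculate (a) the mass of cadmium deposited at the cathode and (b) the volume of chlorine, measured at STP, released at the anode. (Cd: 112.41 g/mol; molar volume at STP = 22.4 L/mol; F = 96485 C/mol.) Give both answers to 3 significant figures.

Q = 24.5 × 1614 = 39540 C; n(e⁻) = 39540 / 96485 = 0.4098 mol
Cathode: Cd²⁺ + 2e⁻ → Cd → n(Cd) = 0.4098/2 = 0.2049 mol → 23.0 g
Anode: 2Cl⁻ → Cl₂ + 2e⁻ → n(Cl₂) = 0.4098/2 = 0.2049 mol → 4.59 L

23.0 g Cd; 4.59 L Cl₂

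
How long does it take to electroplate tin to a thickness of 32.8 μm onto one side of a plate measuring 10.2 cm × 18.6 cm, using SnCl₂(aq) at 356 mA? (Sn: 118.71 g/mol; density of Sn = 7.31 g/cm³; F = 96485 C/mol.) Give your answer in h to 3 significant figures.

Plated area = 10.2 × 18.6 = 189.7 cm²
Volume = 189.7 × 32.8×10⁻⁴ cm = 0.6222 cm³
m(Sn) = 0.6222 × 7.31 = 4.548 g
n(Sn) = 4.548 / 118.71 = 0.03831 mol; n(e⁻) = 2 × 0.03831 = 0.07662 mol
Q = 0.07662 × 96485 = 7393 C
t = 7393 / 0.356 = 20770 s = 5.77 h

5.77 h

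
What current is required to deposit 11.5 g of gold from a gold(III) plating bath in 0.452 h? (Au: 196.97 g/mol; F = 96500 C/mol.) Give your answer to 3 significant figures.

n(Au) = 11.5 / 196.97 = 0.05838 mol
Au³⁺ + 3e⁻ → Au, so n(e⁻) = 3 × 0.05838 = 0.1751 mol
Q = 0.1751 × 96500 = 16900 C
I = Q / t = 16900 / 1627.2 s = 10.4 A

10.4 A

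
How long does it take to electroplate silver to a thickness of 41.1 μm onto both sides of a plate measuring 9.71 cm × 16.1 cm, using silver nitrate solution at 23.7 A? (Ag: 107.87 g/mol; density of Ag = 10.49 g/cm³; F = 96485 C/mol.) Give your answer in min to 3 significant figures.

8.48 min

Plated area = 2 × 9.71 × 16.1 = 312.7 cm²
Volume = 312.7 × 41.1×10⁻⁴ cm = 1.285 cm³
m(Ag) = 1.285 × 10.49 = 13.48 g
n(Ag) = 13.48 / 107.87 = 0.1250 mol; n(e⁻) = 0.1250 mol
Q = 0.1250 × 96485 = 12060 C
t = 12060 / 23.7 = 508.9 s = 8.48 min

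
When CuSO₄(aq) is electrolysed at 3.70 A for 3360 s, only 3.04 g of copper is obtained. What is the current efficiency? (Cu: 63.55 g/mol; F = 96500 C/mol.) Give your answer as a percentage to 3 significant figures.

74.3%

Q = 3.70 × 3360 = 12430 C
n(e⁻) = 12430 / 96500 = 0.1288 mol
Cu²⁺ + 2e⁻ → Cu, so theoretical n(Cu) = 0.06440 mol → 4.093 g
Efficiency = 3.04 / 4.093 = 0.7427 = 74.3%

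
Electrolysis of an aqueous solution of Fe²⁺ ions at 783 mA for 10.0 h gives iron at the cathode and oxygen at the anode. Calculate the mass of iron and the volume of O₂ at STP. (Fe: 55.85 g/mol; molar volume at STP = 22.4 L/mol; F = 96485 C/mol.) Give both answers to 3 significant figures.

8.16 g Fe; 1.64 L O₂

Q = 0.783 × 36000 = 28190 C; n(e⁻) = 28190 / 96485 = 0.2922 mol
Cathode: Fe²⁺ + 2e⁻ → Fe → n(Fe) = 0.2922/2 = 0.1461 mol → 8.16 g
Anode: 2H₂O → O₂ + 4H⁺ + 4e⁻ → n(O₂) = 0.2922/4 = 0.07305 mol → 1.64 L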